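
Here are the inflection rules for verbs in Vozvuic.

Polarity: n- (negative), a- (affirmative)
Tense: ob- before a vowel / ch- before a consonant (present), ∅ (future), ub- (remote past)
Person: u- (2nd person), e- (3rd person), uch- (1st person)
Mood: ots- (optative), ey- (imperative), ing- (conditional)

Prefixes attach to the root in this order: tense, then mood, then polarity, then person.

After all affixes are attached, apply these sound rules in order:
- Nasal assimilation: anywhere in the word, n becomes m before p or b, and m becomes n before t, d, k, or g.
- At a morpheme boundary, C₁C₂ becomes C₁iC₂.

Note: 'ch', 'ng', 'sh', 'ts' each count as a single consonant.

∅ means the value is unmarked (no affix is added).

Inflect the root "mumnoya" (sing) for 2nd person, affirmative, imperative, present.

Attach tense present ch- (before consonant 'm') → chmumnoya.
Attach mood imperative ey- → eychmumnoya.
Attach polarity affirmative a- → aeychmumnoya.
Attach person 2nd person u- → uaeychmumnoya.
Nasal assimilation: no change.
Apply epenthesis: uaeychmumnoya → uaeyichimumnoya.

uaeyichimumnoya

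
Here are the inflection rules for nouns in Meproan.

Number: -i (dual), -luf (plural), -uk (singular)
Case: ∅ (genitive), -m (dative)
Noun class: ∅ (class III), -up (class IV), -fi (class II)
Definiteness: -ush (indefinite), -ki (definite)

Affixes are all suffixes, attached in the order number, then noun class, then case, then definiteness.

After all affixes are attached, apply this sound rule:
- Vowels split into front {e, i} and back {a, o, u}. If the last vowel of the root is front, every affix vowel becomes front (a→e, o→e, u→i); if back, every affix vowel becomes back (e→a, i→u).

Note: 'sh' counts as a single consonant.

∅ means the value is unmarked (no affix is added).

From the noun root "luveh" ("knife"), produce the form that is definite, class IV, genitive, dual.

Attach number dual -i → luvehi.
Attach noun class class IV -up → luvehiup.
case = genitive: zero marking, form stays luvehiup.
Attach definiteness definite -ki → luvehiupki.
Apply vowel harmony: luvehiupki → luvehiipki.

luvehiipki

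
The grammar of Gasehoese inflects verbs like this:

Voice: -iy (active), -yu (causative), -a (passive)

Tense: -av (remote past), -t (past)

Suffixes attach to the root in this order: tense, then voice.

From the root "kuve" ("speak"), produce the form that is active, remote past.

Attach tense remote past -av → kuveav.
Attach voice active -iy → kuveaviy.

kuveaviy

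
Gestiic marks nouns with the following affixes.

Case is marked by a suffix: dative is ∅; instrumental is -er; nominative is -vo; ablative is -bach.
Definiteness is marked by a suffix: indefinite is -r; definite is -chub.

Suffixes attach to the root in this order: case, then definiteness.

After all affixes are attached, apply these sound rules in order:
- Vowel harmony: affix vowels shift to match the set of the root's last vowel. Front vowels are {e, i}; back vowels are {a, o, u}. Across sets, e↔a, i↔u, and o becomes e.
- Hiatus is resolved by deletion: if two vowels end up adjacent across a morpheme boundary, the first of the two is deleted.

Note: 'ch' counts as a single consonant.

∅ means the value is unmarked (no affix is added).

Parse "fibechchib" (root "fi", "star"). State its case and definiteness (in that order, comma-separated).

ablative, definite

Segment: fi-bach-chub.
case: -bach → ablative.
definiteness: -chub → definite.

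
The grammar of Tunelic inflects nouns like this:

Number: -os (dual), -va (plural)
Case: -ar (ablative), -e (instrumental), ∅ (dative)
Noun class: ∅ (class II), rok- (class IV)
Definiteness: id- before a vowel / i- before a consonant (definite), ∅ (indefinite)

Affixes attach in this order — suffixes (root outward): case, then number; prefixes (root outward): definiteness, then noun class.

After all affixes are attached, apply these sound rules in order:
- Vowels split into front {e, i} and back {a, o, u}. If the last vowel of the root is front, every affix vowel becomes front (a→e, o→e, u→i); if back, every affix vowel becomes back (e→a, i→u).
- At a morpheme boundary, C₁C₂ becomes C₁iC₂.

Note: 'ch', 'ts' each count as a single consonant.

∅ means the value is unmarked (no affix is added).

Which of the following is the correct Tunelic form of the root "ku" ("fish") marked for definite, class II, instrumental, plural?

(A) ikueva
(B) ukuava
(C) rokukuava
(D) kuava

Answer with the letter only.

Attach case instrumental -e → kue.
Attach definiteness definite i- (before consonant 'k') → ikue.
noun class = class II: zero marking, form stays ikue.
Attach number plural -va → ikueva.
Apply vowel harmony: ikueva → ukuava.
Epenthesis: no change.
So the correct form is ukuava, option (B).
(C) rokukuava is wrong: it uses class IV instead of class II for noun class.
(D) kuava is wrong: it uses indefinite instead of definite for definiteness.
(A) ikueva is wrong: it fails to apply the sound rule(s).

B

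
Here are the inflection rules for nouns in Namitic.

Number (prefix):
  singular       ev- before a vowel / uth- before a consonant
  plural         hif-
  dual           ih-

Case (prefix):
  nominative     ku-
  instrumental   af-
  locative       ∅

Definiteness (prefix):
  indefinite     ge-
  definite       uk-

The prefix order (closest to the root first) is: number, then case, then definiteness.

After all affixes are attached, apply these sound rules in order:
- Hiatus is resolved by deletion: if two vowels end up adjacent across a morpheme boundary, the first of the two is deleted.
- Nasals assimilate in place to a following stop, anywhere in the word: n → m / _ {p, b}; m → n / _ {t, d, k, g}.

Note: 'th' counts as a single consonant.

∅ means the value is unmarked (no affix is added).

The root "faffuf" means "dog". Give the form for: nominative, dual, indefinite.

gekihfaffuf

Attach number dual ih- → ihfaffuf.
Attach case nominative ku- → kuihfaffuf.
Attach definiteness indefinite ge- → gekuihfaffuf.
Apply vowel deletion: gekuihfaffuf → gekihfaffuf.
Nasal assimilation: no change.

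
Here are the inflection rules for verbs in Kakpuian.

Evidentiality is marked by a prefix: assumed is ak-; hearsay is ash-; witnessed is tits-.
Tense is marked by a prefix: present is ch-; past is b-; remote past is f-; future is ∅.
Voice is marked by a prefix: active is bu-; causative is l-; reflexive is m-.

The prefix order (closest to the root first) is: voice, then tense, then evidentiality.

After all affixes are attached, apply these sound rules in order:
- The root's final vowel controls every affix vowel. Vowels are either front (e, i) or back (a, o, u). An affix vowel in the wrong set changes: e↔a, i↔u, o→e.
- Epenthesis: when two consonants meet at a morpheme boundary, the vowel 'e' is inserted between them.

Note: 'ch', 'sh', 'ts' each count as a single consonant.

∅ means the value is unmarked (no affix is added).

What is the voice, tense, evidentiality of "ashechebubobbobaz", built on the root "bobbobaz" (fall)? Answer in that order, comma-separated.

active, present, hearsay

Segment: ash-ch-bu-bobbobaz.
voice: bu- → active.
tense: ch- → present.
evidentiality: ash- → hearsay.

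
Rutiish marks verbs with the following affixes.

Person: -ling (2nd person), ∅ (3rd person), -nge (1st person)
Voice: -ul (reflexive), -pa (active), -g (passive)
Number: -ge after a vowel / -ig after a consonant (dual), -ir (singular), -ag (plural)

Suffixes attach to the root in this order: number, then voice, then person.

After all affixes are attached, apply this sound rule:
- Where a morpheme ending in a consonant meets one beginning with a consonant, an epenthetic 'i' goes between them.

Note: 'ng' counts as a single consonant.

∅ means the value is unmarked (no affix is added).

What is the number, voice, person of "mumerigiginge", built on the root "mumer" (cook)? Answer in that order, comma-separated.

Segment: mumer-ig-g-nge.
number: -ge/ig → dual.
voice: -g → passive.
person: -nge → 1st person.

dual, passive, 1st person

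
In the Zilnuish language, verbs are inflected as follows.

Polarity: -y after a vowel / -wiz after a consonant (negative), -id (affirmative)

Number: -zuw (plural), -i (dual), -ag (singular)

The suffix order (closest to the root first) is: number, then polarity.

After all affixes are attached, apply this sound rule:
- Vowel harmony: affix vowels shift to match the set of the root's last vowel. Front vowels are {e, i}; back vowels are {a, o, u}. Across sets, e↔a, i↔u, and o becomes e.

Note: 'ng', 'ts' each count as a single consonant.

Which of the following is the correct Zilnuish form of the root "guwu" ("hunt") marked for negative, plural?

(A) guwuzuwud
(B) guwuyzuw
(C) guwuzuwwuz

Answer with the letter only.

C

Attach number plural -zuw → guwuzuw.
Attach polarity negative -wiz (after consonant 'w') → guwuzuwwiz.
Apply vowel harmony: guwuzuwwiz → guwuzuwwuz.
So the correct form is guwuzuwwuz, option (C).
(B) guwuyzuw is wrong: it has the affixes in the wrong order.
(A) guwuzuwud is wrong: it uses affirmative instead of negative for polarity.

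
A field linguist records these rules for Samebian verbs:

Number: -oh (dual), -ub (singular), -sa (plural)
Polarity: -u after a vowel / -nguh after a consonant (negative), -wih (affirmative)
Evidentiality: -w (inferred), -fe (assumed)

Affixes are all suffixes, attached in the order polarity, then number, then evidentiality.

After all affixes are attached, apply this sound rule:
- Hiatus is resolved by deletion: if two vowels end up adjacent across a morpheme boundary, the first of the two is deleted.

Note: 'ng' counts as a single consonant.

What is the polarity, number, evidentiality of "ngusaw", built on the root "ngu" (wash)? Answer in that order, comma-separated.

negative, plural, inferred

Segment: ngu-u-sa-w.
polarity: -u/nguh → negative.
number: -sa → plural.
evidentiality: -w → inferred.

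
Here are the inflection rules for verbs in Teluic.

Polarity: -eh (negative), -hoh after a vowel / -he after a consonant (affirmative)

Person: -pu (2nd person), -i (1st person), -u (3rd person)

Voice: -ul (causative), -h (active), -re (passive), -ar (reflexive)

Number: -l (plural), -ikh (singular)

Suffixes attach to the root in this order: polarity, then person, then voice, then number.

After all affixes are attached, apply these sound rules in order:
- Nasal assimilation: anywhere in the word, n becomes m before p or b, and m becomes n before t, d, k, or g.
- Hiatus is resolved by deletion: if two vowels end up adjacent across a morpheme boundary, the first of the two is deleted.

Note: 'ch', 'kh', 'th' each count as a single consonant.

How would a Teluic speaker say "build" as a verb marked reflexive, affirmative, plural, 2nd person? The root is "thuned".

thunedheparl

Attach polarity affirmative -he (after consonant 'd') → thunedhe.
Attach person 2nd person -pu → thunedhepu.
Attach voice reflexive -ar → thunedhepuar.
Attach number plural -l → thunedhepuarl.
Nasal assimilation: no change.
Apply vowel deletion: thunedhepuarl → thunedheparl.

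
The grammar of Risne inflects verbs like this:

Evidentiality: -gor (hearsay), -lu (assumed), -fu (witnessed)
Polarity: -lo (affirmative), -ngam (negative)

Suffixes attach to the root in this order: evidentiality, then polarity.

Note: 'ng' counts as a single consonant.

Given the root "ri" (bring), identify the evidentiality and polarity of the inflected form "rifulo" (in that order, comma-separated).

Segment: ri-fu-lo.
evidentiality: -fu → witnessed.
polarity: -lo → affirmative.

witnessed, affirmative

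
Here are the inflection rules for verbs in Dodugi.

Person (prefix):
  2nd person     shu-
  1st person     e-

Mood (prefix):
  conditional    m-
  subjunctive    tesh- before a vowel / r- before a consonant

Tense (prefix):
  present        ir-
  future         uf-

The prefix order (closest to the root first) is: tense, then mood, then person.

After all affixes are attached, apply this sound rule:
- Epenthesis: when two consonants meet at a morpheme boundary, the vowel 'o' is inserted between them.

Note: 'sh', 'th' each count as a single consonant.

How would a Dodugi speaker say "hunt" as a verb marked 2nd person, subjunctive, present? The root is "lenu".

Attach tense present ir- → irlenu.
Attach mood subjunctive tesh- (before vowel 'i') → teshirlenu.
Attach person 2nd person shu- → shuteshirlenu.
Apply epenthesis: shuteshirlenu → shuteshirolenu.

shuteshirolenu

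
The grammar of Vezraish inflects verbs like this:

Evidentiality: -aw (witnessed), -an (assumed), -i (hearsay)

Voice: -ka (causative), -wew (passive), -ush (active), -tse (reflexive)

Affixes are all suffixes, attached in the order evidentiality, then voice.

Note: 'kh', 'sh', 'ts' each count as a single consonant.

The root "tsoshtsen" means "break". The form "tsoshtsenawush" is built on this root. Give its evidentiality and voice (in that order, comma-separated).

Segment: tsoshtsen-aw-ush.
evidentiality: -aw → witnessed.
voice: -ush → active.

witnessed, active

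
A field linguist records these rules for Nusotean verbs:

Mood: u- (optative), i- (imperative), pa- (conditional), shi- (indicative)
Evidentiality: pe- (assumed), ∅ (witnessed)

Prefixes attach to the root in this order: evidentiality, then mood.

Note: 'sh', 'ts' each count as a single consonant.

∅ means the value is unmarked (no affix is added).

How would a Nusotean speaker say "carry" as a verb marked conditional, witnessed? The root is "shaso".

evidentiality = witnessed: zero marking, form stays shaso.
Attach mood conditional pa- → pashaso.

pashaso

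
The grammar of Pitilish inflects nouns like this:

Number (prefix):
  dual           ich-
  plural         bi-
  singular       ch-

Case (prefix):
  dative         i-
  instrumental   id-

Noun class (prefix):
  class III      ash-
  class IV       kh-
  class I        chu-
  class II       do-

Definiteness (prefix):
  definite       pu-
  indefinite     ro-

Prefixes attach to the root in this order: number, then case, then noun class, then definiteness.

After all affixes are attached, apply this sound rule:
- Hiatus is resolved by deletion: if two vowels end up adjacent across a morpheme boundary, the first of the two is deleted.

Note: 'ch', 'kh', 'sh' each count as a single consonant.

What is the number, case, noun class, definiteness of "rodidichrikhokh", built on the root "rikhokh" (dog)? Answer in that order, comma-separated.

Segment: ro-do-id-ich-rikhokh.
number: ich- → dual.
case: id- → instrumental.
noun class: do- → class II.
definiteness: ro- → indefinite.

dual, instrumental, class II, indefinite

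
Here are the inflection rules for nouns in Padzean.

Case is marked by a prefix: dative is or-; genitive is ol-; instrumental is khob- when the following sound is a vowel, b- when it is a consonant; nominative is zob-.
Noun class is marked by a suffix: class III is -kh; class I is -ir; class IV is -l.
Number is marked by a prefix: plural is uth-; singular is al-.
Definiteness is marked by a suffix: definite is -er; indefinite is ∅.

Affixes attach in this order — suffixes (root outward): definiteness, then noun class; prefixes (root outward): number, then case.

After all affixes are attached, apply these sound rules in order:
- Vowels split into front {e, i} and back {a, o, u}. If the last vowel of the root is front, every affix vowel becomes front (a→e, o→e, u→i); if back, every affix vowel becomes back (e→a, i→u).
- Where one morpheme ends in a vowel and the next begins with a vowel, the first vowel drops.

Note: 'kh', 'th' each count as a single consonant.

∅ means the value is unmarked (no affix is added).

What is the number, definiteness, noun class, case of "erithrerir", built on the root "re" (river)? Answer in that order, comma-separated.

Segment: or-uth-re-er-ir.
number: uth- → plural.
definiteness: -er → definite.
noun class: -ir → class I.
case: or- → dative.

plural, definite, class I, dative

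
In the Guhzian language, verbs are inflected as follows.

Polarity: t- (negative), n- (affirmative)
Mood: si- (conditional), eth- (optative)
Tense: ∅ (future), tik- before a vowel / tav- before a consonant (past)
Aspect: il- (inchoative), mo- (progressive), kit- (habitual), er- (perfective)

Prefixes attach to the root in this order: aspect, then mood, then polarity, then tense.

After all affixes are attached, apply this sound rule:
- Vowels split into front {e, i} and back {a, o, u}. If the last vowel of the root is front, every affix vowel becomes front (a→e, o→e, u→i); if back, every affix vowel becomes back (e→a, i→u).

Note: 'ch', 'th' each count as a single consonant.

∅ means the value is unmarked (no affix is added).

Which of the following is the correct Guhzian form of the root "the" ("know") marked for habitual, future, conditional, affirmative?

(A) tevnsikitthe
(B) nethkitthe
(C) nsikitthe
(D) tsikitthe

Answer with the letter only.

Attach aspect habitual kit- → kitthe.
Attach mood conditional si- → sikitthe.
Attach polarity affirmative n- → nsikitthe.
tense = future: zero marking, form stays nsikitthe.
Vowel harmony: no change.
So the correct form is nsikitthe, option (C).
(A) tevnsikitthe is wrong: it uses past instead of future for tense.
(B) nethkitthe is wrong: it uses optative instead of conditional for mood.
(D) tsikitthe is wrong: it uses negative instead of affirmative for polarity.

C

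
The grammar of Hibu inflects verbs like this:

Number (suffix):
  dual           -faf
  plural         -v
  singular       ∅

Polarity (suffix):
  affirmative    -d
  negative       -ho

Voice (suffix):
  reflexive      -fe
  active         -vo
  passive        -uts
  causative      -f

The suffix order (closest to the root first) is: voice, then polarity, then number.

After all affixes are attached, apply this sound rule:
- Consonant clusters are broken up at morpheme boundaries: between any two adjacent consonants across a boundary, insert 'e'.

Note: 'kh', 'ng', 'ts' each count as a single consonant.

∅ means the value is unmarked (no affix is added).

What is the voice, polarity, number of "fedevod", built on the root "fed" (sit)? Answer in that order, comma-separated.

Segment: fed-vo-d.
voice: -vo → active.
polarity: -d → affirmative.
number: ∅ → singular.

active, affirmative, singular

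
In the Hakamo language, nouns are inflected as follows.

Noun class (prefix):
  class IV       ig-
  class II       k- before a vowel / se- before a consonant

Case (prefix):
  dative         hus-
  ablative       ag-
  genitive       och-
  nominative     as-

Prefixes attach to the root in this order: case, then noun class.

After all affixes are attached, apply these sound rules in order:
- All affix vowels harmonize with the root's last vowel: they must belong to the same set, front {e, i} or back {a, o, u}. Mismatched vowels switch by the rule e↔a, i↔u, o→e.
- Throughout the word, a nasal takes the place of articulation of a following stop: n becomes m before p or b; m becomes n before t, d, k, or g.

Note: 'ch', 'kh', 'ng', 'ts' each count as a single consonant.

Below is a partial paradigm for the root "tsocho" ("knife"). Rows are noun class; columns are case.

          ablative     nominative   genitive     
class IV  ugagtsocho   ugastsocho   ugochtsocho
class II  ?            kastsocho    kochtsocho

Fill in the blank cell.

Attach case ablative ag- → agtsocho.
Attach noun class class II k- (before vowel 'a') → kagtsocho.
Vowel harmony: no change.
Nasal assimilation: no change.

kagtsocho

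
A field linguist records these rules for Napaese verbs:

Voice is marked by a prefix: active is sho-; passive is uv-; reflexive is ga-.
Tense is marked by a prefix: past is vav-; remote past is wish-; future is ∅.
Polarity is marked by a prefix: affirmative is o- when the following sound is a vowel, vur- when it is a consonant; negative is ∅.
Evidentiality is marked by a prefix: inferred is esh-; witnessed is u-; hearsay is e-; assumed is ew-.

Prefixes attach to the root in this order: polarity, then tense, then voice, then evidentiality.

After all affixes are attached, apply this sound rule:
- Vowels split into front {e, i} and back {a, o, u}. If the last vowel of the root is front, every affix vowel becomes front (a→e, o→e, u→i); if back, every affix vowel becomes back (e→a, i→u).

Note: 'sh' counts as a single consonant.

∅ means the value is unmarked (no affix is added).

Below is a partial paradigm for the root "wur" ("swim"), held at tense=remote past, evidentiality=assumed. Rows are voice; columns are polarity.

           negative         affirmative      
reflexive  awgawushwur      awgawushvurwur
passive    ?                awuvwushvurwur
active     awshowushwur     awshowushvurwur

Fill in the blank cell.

awuvwushwur

polarity = negative: zero marking, form stays wur.
Attach tense remote past wish- → wishwur.
Attach voice passive uv- → uvwishwur.
Attach evidentiality assumed ew- → ewuvwishwur.
Apply vowel harmony: ewuvwishwur → awuvwushwur.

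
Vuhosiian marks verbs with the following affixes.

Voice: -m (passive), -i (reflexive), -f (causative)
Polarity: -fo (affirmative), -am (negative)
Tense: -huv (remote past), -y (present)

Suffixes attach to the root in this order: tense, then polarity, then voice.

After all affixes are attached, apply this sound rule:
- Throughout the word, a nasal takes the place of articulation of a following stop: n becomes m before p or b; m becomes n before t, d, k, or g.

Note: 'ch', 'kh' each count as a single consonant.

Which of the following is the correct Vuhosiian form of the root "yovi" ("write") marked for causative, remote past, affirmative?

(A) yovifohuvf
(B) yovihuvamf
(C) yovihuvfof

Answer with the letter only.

Attach tense remote past -huv → yovihuv.
Attach polarity affirmative -fo → yovihuvfo.
Attach voice causative -f → yovihuvfof.
Nasal assimilation: no change.
So the correct form is yovihuvfof, option (C).
(A) yovifohuvf is wrong: it has the affixes in the wrong order.
(B) yovihuvamf is wrong: it uses negative instead of affirmative for polarity.

C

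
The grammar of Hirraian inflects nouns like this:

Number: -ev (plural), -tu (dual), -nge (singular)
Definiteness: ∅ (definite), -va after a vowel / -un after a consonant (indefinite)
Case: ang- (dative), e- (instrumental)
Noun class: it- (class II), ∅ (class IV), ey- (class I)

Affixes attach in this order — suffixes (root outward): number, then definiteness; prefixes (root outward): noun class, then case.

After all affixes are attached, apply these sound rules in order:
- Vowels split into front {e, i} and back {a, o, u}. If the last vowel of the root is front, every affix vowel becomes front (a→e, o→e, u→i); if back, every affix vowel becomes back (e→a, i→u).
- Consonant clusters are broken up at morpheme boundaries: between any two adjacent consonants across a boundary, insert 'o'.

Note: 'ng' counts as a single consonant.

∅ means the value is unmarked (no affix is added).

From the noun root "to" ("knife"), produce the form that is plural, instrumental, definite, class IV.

noun class = class IV: zero marking, form stays to.
Attach case instrumental e- → eto.
Attach number plural -ev → etoev.
definiteness = definite: zero marking, form stays etoev.
Apply vowel harmony: etoev → atoav.
Epenthesis: no change.

atoav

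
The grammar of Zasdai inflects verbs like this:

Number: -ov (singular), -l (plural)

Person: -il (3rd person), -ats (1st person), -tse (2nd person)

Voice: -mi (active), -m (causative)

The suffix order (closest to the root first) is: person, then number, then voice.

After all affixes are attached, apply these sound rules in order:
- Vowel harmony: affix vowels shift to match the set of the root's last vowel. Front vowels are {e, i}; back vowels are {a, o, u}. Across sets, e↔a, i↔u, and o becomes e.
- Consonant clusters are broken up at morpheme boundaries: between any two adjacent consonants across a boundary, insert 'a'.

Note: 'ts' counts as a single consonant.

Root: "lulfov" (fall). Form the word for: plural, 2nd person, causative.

lulfovatsalam

Attach person 2nd person -tse → lulfovtse.
Attach number plural -l → lulfovtsel.
Attach voice causative -m → lulfovtselm.
Apply vowel harmony: lulfovtselm → lulfovtsalm.
Apply epenthesis: lulfovtsalm → lulfovatsalam.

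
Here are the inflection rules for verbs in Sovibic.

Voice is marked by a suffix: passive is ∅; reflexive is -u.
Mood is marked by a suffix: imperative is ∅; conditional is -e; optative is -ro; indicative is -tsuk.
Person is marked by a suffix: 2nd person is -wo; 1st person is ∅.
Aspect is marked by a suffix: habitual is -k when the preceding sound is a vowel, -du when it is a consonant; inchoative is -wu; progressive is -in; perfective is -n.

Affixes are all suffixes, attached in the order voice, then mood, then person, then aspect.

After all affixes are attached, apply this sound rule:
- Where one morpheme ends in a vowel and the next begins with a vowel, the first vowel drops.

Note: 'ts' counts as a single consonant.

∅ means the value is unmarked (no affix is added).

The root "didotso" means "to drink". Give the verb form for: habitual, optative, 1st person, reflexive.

didotsurok

Attach voice reflexive -u → didotsou.
Attach mood optative -ro → didotsouro.
person = 1st person: zero marking, form stays didotsouro.
Attach aspect habitual -k (after vowel 'o') → didotsourok.
Apply vowel deletion: didotsourok → didotsurok.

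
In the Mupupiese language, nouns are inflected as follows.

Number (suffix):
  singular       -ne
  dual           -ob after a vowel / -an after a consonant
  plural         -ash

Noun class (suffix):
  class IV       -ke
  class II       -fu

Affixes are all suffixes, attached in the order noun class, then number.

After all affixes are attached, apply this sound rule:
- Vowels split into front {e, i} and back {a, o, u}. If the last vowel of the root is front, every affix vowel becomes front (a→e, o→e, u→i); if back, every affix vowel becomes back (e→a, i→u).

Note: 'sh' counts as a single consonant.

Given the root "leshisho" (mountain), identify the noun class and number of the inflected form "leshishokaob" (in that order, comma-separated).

class IV, dual

Segment: leshisho-ke-ob.
noun class: -ke → class IV.
number: -ob/an → dual.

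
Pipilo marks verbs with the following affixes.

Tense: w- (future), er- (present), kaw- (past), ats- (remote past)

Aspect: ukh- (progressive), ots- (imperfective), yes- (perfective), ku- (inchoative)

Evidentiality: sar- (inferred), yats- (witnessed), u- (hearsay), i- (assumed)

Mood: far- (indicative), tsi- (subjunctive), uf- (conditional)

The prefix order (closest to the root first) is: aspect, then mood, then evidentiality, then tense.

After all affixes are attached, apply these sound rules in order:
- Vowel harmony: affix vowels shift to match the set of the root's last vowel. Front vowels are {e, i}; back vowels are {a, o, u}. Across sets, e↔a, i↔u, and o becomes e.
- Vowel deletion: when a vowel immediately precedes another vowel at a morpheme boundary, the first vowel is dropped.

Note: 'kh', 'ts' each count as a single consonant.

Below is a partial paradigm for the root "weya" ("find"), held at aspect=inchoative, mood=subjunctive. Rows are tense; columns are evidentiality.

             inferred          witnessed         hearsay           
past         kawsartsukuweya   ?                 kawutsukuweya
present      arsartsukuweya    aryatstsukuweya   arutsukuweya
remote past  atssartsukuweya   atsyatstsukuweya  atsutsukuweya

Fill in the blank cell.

Attach aspect inchoative ku- → kuweya.
Attach mood subjunctive tsi- → tsikuweya.
Attach evidentiality witnessed yats- → yatstsikuweya.
Attach tense past kaw- → kawyatstsikuweya.
Apply vowel harmony: kawyatstsikuweya → kawyatstsukuweya.
Vowel deletion: no change.

kawyatstsukuweya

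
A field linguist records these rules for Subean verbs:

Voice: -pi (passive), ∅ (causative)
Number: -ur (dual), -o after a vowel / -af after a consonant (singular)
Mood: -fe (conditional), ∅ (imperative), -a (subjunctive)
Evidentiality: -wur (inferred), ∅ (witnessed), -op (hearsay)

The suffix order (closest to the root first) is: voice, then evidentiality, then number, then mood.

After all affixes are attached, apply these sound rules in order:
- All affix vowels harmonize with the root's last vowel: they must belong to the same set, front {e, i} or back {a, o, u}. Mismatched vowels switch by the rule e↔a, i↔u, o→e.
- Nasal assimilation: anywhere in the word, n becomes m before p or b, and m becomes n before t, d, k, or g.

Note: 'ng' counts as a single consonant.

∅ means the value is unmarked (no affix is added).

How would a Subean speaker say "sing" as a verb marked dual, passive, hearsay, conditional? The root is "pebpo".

Attach voice passive -pi → pebpopi.
Attach evidentiality hearsay -op → pebpopiop.
Attach number dual -ur → pebpopiopur.
Attach mood conditional -fe → pebpopiopurfe.
Apply vowel harmony: pebpopiopurfe → pebpopuopurfa.
Nasal assimilation: no change.

pebpopuopurfa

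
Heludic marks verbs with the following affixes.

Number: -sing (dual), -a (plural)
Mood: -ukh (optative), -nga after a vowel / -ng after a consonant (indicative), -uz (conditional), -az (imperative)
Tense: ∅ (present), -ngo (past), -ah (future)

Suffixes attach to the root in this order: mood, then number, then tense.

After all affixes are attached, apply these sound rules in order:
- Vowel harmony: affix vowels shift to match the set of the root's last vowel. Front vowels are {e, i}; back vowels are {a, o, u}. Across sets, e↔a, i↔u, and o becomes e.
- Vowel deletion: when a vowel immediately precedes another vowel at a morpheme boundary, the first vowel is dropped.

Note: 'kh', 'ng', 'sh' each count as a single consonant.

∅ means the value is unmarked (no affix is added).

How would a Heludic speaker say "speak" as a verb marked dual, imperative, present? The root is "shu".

Attach mood imperative -az → shuaz.
Attach number dual -sing → shuazsing.
tense = present: zero marking, form stays shuazsing.
Apply vowel harmony: shuazsing → shuazsung.
Apply vowel deletion: shuazsung → shazsung.

shazsung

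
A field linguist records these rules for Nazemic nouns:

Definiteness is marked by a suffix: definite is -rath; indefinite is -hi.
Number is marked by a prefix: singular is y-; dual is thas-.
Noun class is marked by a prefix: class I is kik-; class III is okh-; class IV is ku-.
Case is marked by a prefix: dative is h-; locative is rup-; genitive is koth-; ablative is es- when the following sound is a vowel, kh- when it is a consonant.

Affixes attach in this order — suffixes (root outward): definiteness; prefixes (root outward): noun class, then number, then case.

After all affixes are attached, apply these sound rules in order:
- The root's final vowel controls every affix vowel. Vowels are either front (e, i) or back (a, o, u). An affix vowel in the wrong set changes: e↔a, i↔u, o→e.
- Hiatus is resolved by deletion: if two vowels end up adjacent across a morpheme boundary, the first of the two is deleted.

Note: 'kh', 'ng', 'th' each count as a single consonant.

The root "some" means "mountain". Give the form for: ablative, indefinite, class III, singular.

khyekhsomehi

Attach noun class class III okh- → okhsome.
Attach definiteness indefinite -hi → okhsomehi.
Attach number singular y- → yokhsomehi.
Attach case ablative kh- (before consonant 'y') → khyokhsomehi.
Apply vowel harmony: khyokhsomehi → khyekhsomehi.
Vowel deletion: no change.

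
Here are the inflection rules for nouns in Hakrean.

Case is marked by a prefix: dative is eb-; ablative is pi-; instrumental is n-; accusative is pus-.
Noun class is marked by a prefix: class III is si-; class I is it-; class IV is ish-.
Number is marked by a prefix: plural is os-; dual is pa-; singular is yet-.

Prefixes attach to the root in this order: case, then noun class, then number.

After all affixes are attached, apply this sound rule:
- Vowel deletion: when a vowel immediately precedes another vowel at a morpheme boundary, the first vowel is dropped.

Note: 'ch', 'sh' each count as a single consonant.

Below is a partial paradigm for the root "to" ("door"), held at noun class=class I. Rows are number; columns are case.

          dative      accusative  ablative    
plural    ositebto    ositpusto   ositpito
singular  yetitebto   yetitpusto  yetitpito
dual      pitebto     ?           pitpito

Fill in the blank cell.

pitpusto

Attach case accusative pus- → pusto.
Attach noun class class I it- → itpusto.
Attach number dual pa- → paitpusto.
Apply vowel deletion: paitpusto → pitpusto.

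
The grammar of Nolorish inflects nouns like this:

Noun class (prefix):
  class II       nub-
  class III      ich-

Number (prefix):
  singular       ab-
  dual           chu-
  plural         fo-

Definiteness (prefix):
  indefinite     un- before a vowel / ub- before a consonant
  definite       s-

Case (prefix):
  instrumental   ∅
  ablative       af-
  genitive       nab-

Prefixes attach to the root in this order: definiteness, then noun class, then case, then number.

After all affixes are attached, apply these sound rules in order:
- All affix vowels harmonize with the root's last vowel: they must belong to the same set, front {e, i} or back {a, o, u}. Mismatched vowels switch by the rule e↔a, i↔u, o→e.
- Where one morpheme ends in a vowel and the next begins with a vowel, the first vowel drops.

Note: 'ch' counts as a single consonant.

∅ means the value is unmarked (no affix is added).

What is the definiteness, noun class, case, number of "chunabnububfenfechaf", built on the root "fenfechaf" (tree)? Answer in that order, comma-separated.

indefinite, class II, genitive, dual

Segment: chu-nab-nub-ub-fenfechaf.
definiteness: un/ub- → indefinite.
noun class: nub- → class II.
case: nab- → genitive.
number: chu- → dual.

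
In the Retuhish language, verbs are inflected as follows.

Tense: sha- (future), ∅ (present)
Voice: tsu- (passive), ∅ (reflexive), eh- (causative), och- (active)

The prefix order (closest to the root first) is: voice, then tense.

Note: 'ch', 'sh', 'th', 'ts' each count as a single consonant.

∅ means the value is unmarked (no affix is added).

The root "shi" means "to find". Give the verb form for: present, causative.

Attach voice causative eh- → ehshi.
tense = present: zero marking, form stays ehshi.

ehshi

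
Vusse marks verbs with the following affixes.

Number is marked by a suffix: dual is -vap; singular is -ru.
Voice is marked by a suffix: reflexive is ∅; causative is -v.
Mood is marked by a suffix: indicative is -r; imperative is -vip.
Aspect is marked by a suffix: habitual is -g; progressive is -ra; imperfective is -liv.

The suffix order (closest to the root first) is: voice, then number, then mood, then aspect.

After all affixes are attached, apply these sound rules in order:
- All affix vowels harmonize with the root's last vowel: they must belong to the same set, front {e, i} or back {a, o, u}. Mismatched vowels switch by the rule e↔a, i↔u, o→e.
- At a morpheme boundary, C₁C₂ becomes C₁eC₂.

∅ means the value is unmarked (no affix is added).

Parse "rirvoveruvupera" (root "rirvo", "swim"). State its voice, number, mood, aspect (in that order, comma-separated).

Segment: rirvo-v-ru-vip-ra.
voice: -v → causative.
number: -ru → singular.
mood: -vip → imperative.
aspect: -ra → progressive.

causative, singular, imperative, progressive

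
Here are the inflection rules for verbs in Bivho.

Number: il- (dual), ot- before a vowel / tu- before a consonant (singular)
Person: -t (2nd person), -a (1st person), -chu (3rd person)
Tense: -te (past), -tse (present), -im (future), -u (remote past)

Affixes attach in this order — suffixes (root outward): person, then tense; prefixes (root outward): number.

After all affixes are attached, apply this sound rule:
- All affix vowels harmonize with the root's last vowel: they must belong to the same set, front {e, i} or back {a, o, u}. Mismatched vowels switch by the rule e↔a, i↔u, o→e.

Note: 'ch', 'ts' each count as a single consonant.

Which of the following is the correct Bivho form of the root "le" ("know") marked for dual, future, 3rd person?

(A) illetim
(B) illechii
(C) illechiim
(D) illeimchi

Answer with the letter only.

Attach person 3rd person -chu → lechu.
Attach tense future -im → lechuim.
Attach number dual il- → illechuim.
Apply vowel harmony: illechuim → illechiim.
So the correct form is illechiim, option (C).
(D) illeimchi is wrong: it has the affixes in the wrong order.
(A) illetim is wrong: it uses 2nd person instead of 3rd person for person.
(B) illechii is wrong: it uses remote past instead of future for tense.

C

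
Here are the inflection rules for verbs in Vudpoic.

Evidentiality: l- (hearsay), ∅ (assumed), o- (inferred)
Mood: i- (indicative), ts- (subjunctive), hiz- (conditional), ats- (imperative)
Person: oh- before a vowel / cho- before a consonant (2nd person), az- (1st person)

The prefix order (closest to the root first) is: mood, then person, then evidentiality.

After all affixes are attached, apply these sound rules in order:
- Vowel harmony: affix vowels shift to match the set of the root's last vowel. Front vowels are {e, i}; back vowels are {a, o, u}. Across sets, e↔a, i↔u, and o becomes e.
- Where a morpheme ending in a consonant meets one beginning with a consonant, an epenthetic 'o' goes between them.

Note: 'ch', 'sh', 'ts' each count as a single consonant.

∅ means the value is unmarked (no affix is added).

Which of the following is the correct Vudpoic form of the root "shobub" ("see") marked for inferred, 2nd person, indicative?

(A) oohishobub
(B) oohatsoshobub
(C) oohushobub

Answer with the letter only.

Attach mood indicative i- → ishobub.
Attach person 2nd person oh- (before vowel 'i') → ohishobub.
Attach evidentiality inferred o- → oohishobub.
Apply vowel harmony: oohishobub → oohushobub.
Epenthesis: no change.
So the correct form is oohushobub, option (C).
(A) oohishobub is wrong: it fails to apply the sound rule(s).
(B) oohatsoshobub is wrong: it uses imperative instead of indicative for mood.

C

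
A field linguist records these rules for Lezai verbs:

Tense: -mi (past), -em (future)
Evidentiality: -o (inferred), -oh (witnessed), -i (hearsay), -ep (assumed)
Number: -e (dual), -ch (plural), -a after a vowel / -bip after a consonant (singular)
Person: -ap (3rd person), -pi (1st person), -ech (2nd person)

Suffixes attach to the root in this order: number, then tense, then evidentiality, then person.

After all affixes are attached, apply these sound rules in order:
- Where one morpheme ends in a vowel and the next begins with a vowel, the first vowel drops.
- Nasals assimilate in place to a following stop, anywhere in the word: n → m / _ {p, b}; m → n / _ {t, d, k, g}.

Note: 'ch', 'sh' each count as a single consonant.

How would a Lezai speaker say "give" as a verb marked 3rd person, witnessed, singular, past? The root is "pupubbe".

Attach number singular -a (after vowel 'e') → pupubbea.
Attach tense past -mi → pupubbeami.
Attach evidentiality witnessed -oh → pupubbeamioh.
Attach person 3rd person -ap → pupubbeamiohap.
Apply vowel deletion: pupubbeamiohap → pupubbamohap.
Nasal assimilation: no change.

pupubbamohap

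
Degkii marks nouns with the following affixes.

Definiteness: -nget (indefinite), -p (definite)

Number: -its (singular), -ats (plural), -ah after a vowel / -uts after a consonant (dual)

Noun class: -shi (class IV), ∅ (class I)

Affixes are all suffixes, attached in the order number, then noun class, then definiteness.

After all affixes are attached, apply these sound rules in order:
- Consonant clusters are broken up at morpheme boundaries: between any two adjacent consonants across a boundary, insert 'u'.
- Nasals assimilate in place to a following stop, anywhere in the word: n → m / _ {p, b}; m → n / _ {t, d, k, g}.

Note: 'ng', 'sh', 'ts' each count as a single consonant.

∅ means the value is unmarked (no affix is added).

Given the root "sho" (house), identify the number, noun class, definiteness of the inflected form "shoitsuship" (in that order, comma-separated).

singular, class IV, definite

Segment: sho-its-shi-p.
number: -its → singular.
noun class: -shi → class IV.
definiteness: -p → definite.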